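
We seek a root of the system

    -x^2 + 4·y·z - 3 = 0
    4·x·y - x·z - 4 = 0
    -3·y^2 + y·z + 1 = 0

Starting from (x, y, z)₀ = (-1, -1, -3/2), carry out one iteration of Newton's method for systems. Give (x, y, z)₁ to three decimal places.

(-1.780, -0.898, -1.542)

At (-1, -1, -3/2): F = (2.000, -1.500, -0.500).
Jacobian J = [[-2·x, 4·z, 4·y], [4·y - z, 4·x, -x], [0, -6·y + z, y]].
At the point, J = [[2.000, -6.000, -4.000], [-2.500, -4.000, 1.000], [0.000, 4.500, -1.000]] (det J = 59.000).
Solving J·Δ = −F gives Δ = (-0.780, 0.102, -0.042).
Then the next iterate is (x, y, z)₁ = (-1.780, -0.898, -1.542).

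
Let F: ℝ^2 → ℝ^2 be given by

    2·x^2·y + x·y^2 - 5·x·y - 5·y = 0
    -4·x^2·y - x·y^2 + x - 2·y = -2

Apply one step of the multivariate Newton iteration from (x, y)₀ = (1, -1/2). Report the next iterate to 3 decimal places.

(0.218, -0.093)

At (1, -1/2): F = (4.250, 5.750).
Jacobian J = [[4·x·y + y^2 - 5·y, 2·x^2 + 2·x·y - 5·x - 5], [-8·x·y - y^2 + 1, -4·x^2 - 2·x·y - 2]].
At the point, J = [[0.750, -9.000], [4.750, -5.000]] (det J = 39.000).
Solving J·Δ = −F gives Δ = (-0.782, 0.407).
Then the next iterate is (x, y)₁ = (0.218, -0.093).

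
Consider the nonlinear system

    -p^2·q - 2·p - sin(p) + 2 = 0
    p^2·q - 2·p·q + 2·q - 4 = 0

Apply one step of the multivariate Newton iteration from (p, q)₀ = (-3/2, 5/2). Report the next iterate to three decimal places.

At (-3/2, 5/2): F = (0.37249, 14.125).
Jacobian J = [[-2·p·q - cos(p) - 2, -p^2], [2·p·q - 2·q, p^2 - 2·p + 2]].
At the point, J = [[5.42926, -2.250], [-12.500, 7.250]] (det J = 11.23716).
Solving J·Δ = −F gives Δ = (-3.069, -7.239).
Then the next iterate is (p, q)₁ = (-4.569, -4.739).

(-4.569, -4.739)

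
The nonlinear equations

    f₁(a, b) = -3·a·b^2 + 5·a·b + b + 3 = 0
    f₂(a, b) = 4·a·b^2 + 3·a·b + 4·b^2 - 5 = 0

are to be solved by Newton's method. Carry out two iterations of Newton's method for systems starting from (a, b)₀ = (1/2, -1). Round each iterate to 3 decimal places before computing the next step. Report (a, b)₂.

(0.215, -1.083)

At (1/2, -1): F = (-2.000, -0.500).
Jacobian J = [[-3·b^2 + 5·b, -6·a·b + 5·a + 1], [4·b^2 + 3·b, 8·a·b + 3·a + 8·b]].
At the point, J = [[-8.000, 6.500], [1.000, -10.500]] (det J = 77.500).
Solving J·Δ = −F gives Δ = (-0.313, -0.077).
Then the next iterate is (a, b)₁ = (0.187, -1.077).
Round to (0.187, -1.077) and repeat: F = (0.26528, -0.09685), J = [[-8.86479, 3.14339], [1.40872, -9.66619]].
Δ = (0.028, -0.006), so (a, b)₂ = (0.215, -1.083).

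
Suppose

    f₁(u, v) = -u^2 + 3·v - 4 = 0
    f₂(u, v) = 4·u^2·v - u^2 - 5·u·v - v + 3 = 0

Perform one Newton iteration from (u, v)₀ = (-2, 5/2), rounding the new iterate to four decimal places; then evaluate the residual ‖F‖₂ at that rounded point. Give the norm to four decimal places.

18.7014

At (-2, 5/2): F = (-0.5000, 61.5000).
Jacobian J = [[-2·u, 3], [8·u·v - 2·u - 5·v, 4·u^2 - 5·u - 1]].
At the point, J = [[4.0000, 3.0000], [-48.5000, 25.0000]] (det J = 245.5000).
Solving J·Δ = −F gives Δ = (0.8024, -0.9033).
Then the next iterate is (u, v)₁ = (-1.1976, 1.5967).
Re-evaluating at (-1.1976, 1.5967): F = (-0.644146, 18.690335), so ‖F‖₂ = 18.7014.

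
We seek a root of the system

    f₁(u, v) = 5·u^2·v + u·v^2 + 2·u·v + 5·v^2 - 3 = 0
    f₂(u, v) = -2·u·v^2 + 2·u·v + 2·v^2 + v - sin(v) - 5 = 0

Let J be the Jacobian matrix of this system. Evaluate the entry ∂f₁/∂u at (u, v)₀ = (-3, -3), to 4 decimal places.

93.0000

∂f₁/∂u = 10·u·v + v^2 + 2·v.
At (-3, -3) this is 93.0000.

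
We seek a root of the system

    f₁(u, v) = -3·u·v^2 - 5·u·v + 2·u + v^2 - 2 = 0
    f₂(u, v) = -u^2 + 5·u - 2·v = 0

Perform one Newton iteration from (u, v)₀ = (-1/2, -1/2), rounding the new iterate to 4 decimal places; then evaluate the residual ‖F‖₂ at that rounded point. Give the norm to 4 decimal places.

At (-1/2, -1/2): F = (-3.6250, -1.7500).
Jacobian J = [[-3·v^2 - 5·v + 2, -6·u·v - 5·u + 2·v], [-2·u + 5, -2]].
At the point, J = [[3.7500, 0.0000], [6.0000, -2.0000]] (det J = -7.5000).
Solving J·Δ = −F gives Δ = (0.9667, 2.0250).
Then the next iterate is (u, v)₁ = (0.4667, 1.5250).
Re-evaluating at (0.4667, 1.5250): F = (-5.555670, -0.934309), so ‖F‖₂ = 5.6337.

5.6337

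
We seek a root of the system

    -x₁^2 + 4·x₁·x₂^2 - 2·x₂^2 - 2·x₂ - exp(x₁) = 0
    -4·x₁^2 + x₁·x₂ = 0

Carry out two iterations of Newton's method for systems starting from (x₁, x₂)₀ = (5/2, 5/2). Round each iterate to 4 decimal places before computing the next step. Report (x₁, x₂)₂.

(0.8461, 2.0911)

At (5/2, 5/2): F = (26.567506, -18.7500).
Jacobian J = [[-2·x₁ + 4·x₂^2 - exp(x₁), 8·x₁·x₂ - 4·x₂ - 2], [-8·x₁ + x₂, x₁]].
At the point, J = [[7.817506, 38.0000], [-17.5000, 2.5000]] (det J = 684.543765).
Solving J·Δ = −F gives Δ = (-1.1379, -0.4651).
Then the next iterate is (x₁, x₂)₁ = (1.3621, 2.0349).
Round to (1.3621, 2.0349) and repeat: F = (4.449697, -4.649528), J = [[9.934688, 12.034298], [-8.8619, 1.3621]].
Δ = (-0.5160, 0.0562), so (x₁, x₂)₂ = (0.8461, 2.0911).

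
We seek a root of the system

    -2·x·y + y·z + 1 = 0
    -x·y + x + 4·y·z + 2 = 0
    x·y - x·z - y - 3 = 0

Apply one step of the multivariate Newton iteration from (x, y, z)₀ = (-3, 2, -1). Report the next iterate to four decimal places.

(3.0606, 4.0909, 0.3939)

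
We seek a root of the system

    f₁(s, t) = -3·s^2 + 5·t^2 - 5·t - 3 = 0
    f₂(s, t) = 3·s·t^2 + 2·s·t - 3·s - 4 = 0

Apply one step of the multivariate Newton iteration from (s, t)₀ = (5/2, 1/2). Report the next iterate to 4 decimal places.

(0.9667, 0.9167)

At (5/2, 1/2): F = (-23.0000, -7.1250).
Jacobian J = [[-6·s, 10·t - 5], [3·t^2 + 2·t - 3, 6·s·t + 2·s]].
At the point, J = [[-15.0000, 0.0000], [-1.2500, 12.5000]] (det J = -187.5000).
Solving J·Δ = −F gives Δ = (-1.5333, 0.4167).
Then the next iterate is (s, t)₁ = (0.9667, 0.9167).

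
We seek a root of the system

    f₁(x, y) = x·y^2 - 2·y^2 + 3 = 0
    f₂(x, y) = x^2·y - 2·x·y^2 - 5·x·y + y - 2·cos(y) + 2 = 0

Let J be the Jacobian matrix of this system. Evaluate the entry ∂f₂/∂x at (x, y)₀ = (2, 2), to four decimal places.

∂f₂/∂x = 2·x·y - 2·y^2 - 5·y.
At (2, 2) this is -10.0000.

-10.0000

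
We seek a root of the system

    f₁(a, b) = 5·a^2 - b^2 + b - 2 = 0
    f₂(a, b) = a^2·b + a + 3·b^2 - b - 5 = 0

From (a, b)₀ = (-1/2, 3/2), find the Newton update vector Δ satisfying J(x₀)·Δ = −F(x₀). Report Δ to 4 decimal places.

At (-1/2, 3/2): F = (-1.5000, 0.1250).
Jacobian J = [[10·a, -2·b + 1], [2·a·b + 1, a^2 + 6·b - 1]].
At the point, J = [[-5.0000, -2.0000], [-0.5000, 8.2500]] (det J = -42.2500).
Solving J·Δ = −F gives Δ = (-0.2870, -0.0325).

(-0.2870, -0.0325)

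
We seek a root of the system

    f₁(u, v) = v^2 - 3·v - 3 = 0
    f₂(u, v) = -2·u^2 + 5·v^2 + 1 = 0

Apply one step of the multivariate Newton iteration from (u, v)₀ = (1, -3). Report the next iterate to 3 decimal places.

At (1, -3): F = (15.000, 44.000).
Jacobian J = [[0, 2·v - 3], [-4·u, 10·v]].
At the point, J = [[0.000, -9.000], [-4.000, -30.000]] (det J = -36.000).
Solving J·Δ = −F gives Δ = (-1.500, 1.667).
Then the next iterate is (u, v)₁ = (-0.500, -1.333).

(-0.500, -1.333)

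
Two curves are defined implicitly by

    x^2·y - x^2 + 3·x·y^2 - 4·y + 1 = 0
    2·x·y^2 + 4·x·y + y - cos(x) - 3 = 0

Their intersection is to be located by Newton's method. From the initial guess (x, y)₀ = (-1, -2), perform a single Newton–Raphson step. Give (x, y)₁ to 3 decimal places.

At (-1, -2): F = (-6.000, -5.54030).
Jacobian J = [[2·x·y - 2·x + 3·y^2, x^2 + 6·x·y - 4], [2·y^2 + 4·y + sin(x), 4·x·y + 4·x + 1]].
At the point, J = [[18.000, 9.000], [-0.84147, 5.000]] (det J = 97.57324).
Solving J·Δ = −F gives Δ = (-0.204, 1.074).
Then the next iterate is (x, y)₁ = (-1.204, -0.926).

(-1.204, -0.926)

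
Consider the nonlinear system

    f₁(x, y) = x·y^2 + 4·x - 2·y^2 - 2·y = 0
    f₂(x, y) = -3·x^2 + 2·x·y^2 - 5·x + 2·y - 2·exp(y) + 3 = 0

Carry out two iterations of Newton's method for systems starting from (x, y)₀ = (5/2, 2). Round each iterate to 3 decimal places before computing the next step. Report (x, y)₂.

At (5/2, 2): F = (8.000, -19.02811).
Jacobian J = [[y^2 + 4, 2·x·y - 4·y - 2], [-6·x + 2·y^2 - 5, 4·x·y - 2·exp(y) + 2]].
At the point, J = [[8.000, 0.000], [-12.000, 7.22189]] (det J = 57.77510).
Solving J·Δ = −F gives Δ = (-1.000, 0.973).
Then the next iterate is (x, y)₁ = (1.500, 2.973).
Round to (1.500, 2.973) and repeat: F = (-4.36536, -17.88878), J = [[12.83873, -4.973], [3.67746, -19.26297]].
Δ = (-0.021, -0.933), so (x, y)₂ = (1.479, 2.040).

(1.479, 2.040)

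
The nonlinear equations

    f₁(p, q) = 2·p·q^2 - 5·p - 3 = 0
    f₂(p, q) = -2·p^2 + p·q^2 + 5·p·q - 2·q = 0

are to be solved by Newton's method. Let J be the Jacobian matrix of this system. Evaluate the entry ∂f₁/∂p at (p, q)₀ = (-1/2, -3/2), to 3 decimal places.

-0.500

∂f₁/∂p = 2·q^2 - 5.
At (-1/2, -3/2) this is -0.500.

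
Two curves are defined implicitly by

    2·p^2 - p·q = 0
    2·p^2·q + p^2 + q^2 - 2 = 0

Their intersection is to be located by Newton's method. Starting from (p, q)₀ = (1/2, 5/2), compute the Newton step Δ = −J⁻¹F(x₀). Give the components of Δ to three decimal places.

At (1/2, 5/2): F = (-0.750, 5.750).
Jacobian J = [[4·p - q, -p], [4·p·q + 2·p, 2·p^2 + 2·q]].
At the point, J = [[-0.500, -0.500], [6.000, 5.500]] (det J = 0.250).
Solving J·Δ = −F gives Δ = (5.000, -6.500).

(5.000, -6.500)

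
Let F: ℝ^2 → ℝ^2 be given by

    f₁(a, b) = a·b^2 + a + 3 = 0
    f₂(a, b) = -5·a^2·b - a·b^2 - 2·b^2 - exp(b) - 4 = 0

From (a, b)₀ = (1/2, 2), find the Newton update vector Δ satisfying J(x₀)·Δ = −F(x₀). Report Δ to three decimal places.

(-0.840, -0.651)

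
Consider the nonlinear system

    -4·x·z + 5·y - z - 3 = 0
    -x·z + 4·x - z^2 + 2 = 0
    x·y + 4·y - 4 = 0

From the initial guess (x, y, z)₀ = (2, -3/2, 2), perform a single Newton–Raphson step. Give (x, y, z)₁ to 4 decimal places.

(-0.1197, 0.1368, 1.6268)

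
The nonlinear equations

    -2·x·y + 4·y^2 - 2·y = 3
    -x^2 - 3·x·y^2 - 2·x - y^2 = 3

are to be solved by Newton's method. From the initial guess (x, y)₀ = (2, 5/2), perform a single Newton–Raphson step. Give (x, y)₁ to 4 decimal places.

(1.0000, 1.6429)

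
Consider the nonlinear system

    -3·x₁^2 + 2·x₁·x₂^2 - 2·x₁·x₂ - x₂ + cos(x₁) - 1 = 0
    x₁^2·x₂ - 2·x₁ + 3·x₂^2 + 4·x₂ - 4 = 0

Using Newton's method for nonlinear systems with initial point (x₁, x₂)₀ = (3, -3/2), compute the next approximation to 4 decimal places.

At (3, -3/2): F = (-4.989992, -22.7500).
Jacobian J = [[-6·x₁ + 2·x₂^2 - 2·x₂ - sin(x₁), 4·x₁·x₂ - 2·x₁ - 1], [2·x₁·x₂ - 2, x₁^2 + 6·x₂ + 4]].
At the point, J = [[-10.641120, -25.0000], [-11.0000, 4.0000]] (det J = -317.564480).
Solving J·Δ = −F gives Δ = (-1.8538, 0.5895).
Then the next iterate is (x₁, x₂)₁ = (1.1462, -0.9105).

(1.1462, -0.9105)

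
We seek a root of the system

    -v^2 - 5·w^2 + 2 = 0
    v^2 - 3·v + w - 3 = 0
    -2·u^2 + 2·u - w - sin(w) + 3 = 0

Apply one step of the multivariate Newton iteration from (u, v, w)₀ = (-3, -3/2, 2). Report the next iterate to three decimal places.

(-1.329, -0.690, 1.109)

At (-3, -3/2, 2): F = (-20.250, 5.750, -23.90930).
Jacobian J = [[0, -2·v, -10·w], [0, 2·v - 3, 1], [-4·u + 2, 0, -cos(w) - 1]].
At the point, J = [[0.000, 3.000, -20.000], [0.000, -6.000, 1.000], [14.000, 0.000, -0.58385]] (det J = -1638.000).
Solving J·Δ = −F gives Δ = (1.671, 0.810, -0.891).
Then the next iterate is (u, v, w)₁ = (-1.329, -0.690, 1.109).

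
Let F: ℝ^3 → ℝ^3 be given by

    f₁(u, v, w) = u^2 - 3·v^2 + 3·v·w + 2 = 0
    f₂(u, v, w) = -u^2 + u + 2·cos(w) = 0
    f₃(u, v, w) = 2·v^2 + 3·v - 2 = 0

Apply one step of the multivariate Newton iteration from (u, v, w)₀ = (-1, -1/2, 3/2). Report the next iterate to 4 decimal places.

(4.6155, 2.5000, 9.0127)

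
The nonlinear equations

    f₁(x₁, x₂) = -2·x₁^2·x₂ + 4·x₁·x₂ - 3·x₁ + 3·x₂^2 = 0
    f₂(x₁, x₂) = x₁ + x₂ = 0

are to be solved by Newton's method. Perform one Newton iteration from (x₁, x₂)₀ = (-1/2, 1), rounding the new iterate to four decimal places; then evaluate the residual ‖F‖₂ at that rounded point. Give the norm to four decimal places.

0.0000

At (-1/2, 1): F = (2.0000, 0.5000).
Jacobian J = [[-4·x₁·x₂ + 4·x₂ - 3, -2·x₁^2 + 4·x₁ + 6·x₂], [1, 1]].
At the point, J = [[3.0000, 3.5000], [1.0000, 1.0000]] (det J = -0.5000).
Solving J·Δ = −F gives Δ = (0.5000, -1.0000).
Then the next iterate is (x₁, x₂)₁ = (0.0000, 0.0000).
Re-evaluating at (0.0000, 0.0000): F = (0.0000, 0.0000), so ‖F‖₂ = 0.0000.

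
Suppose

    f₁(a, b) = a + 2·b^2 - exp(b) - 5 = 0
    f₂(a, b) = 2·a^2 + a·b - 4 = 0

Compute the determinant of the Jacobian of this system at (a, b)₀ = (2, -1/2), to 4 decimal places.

J = [[1, 4·b - exp(b)], [4·a + b, a]].
At the point, J = [[1.0000, -2.606531], [7.5000, 2.0000]].
det J = 21.5490.

21.5490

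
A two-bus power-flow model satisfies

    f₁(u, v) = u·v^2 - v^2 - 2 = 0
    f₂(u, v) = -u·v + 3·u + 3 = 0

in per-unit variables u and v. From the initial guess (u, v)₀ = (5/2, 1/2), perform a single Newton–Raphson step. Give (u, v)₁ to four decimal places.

At (5/2, 1/2): F = (-1.6250, 9.2500).
Jacobian J = [[v^2, 2·u·v - 2·v], [-v + 3, -u]].
At the point, J = [[0.2500, 1.5000], [2.5000, -2.5000]] (det J = -4.3750).
Solving J·Δ = −F gives Δ = (-2.2429, 1.4571).
Then the next iterate is (u, v)₁ = (0.2571, 1.9571).

(0.2571, 1.9571)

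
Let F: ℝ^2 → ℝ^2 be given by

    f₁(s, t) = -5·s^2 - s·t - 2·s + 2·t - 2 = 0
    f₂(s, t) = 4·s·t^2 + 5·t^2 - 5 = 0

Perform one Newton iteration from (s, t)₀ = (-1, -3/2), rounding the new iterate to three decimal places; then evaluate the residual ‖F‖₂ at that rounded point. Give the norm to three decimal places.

5.208

At (-1, -3/2): F = (-9.500, -2.750).
Jacobian J = [[-10·s - t - 2, -s + 2], [4·t^2, 8·s·t + 10·t]].
At the point, J = [[9.500, 3.000], [9.000, -3.000]] (det J = -55.500).
Solving J·Δ = −F gives Δ = (0.662, 1.070).
Then the next iterate is (s, t)₁ = (-0.338, -0.430).
Re-evaluating at (-0.338, -0.430): F = (-2.90056, -4.32548), so ‖F‖₂ = 5.208.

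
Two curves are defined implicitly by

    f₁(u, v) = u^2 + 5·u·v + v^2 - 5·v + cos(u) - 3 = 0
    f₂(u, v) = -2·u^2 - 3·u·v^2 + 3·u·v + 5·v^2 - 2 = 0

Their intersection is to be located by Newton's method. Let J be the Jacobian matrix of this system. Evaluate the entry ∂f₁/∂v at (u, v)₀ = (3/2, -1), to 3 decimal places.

0.500

∂f₁/∂v = 5·u + 2·v - 5.
At (3/2, -1) this is 0.500.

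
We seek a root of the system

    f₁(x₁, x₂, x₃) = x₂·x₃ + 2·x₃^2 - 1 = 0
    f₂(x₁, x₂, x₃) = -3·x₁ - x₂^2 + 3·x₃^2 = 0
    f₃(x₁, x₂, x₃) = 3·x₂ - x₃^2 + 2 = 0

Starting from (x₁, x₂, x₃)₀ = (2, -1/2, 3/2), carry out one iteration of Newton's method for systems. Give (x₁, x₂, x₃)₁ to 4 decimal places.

(0.6349, -0.4345, 0.9821)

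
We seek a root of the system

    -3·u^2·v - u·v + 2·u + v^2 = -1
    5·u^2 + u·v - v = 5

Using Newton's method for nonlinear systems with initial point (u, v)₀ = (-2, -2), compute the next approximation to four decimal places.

(-1.0685, -1.8306)

At (-2, -2): F = (21.0000, 21.0000).
Jacobian J = [[-6·u·v - v + 2, -3·u^2 - u + 2·v], [10·u + v, u - 1]].
At the point, J = [[-20.0000, -14.0000], [-22.0000, -3.0000]] (det J = -248.0000).
Solving J·Δ = −F gives Δ = (0.9315, 0.1694).
Then the next iterate is (u, v)₁ = (-1.0685, -1.8306).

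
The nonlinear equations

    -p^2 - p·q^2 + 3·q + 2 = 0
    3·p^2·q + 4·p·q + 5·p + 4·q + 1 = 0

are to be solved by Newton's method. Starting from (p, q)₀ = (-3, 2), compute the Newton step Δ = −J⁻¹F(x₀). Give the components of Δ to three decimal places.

At (-3, 2): F = (11.000, 24.000).
Jacobian J = [[-2·p - q^2, -2·p·q + 3], [6·p·q + 4·q + 5, 3·p^2 + 4·p + 4]].
At the point, J = [[2.000, 15.000], [-23.000, 19.000]] (det J = 383.000).
Solving J·Δ = −F gives Δ = (0.394, -0.786).

(0.394, -0.786)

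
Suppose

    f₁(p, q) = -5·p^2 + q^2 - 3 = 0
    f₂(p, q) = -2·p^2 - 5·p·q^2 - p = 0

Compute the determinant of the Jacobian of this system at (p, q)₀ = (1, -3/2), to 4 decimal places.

-198.7500

J = [[-10·p, 2·q], [-4·p - 5·q^2 - 1, -10·p·q]].
At the point, J = [[-10.0000, -3.0000], [-16.2500, 15.0000]].
det J = -198.7500.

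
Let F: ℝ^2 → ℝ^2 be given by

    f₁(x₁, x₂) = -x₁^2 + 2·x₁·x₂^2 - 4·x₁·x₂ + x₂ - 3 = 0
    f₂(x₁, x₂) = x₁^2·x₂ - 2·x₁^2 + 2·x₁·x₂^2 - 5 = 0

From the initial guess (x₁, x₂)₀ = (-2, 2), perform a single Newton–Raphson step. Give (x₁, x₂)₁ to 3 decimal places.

At (-2, 2): F = (-5.000, -21.000).
Jacobian J = [[-2·x₁ + 2·x₂^2 - 4·x₂, 4·x₁·x₂ - 4·x₁ + 1], [2·x₁·x₂ - 4·x₁ + 2·x₂^2, x₁^2 + 4·x₁·x₂]].
At the point, J = [[4.000, -7.000], [8.000, -12.000]] (det J = 8.000).
Solving J·Δ = −F gives Δ = (10.875, 5.500).
Then the next iterate is (x₁, x₂)₁ = (8.875, 7.500).

(8.875, 7.500)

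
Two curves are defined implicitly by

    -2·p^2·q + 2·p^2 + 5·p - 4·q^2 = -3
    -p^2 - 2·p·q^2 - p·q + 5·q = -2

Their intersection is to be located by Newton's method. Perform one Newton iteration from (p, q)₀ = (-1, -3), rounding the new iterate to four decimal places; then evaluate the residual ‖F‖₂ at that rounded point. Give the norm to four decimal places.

6.4245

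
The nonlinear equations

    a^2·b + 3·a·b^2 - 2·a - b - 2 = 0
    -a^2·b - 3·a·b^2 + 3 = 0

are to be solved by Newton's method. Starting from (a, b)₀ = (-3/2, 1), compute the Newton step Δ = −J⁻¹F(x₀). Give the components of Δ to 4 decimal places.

(1.8889, -0.7778)

At (-3/2, 1): F = (-2.2500, 5.2500).
Jacobian J = [[2·a·b + 3·b^2 - 2, a^2 + 6·a·b - 1], [-2·a·b - 3·b^2, -a^2 - 6·a·b]].
At the point, J = [[-2.0000, -7.7500], [0.0000, 6.7500]] (det J = -13.5000).
Solving J·Δ = −F gives Δ = (1.8889, -0.7778).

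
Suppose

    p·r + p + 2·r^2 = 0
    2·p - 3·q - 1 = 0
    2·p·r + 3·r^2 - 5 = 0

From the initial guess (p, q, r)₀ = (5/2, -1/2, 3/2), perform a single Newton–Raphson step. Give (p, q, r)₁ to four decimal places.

At (5/2, -1/2, 3/2): F = (10.7500, 5.5000, 9.2500).
Jacobian J = [[r + 1, 0, p + 4·r], [2, -3, 0], [2·r, 0, 2·p + 6·r]].
At the point, J = [[2.5000, 0.0000, 8.5000], [2.0000, -3.0000, 0.0000], [3.0000, 0.0000, 14.0000]] (det J = -28.5000).
Solving J·Δ = −F gives Δ = (-7.5658, -3.2105, 0.9605).
Then the next iterate is (p, q, r)₁ = (-5.0658, -3.7105, 2.4605).

(-5.0658, -3.7105, 2.4605)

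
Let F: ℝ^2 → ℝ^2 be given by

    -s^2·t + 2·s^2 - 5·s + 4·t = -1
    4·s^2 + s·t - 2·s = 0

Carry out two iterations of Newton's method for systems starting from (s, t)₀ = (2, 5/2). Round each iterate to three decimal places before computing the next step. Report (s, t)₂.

(2.101, -6.484)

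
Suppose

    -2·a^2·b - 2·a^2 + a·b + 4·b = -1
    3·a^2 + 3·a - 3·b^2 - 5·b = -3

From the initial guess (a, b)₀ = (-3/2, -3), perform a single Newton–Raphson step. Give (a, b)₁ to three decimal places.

At (-3/2, -3): F = (2.500, -6.750).
Jacobian J = [[-4·a·b - 4·a + b, -2·a^2 + a + 4], [6·a + 3, -6·b - 5]].
At the point, J = [[-15.000, -2.000], [-6.000, 13.000]] (det J = -207.000).
Solving J·Δ = −F gives Δ = (0.092, 0.562).
Then the next iterate is (a, b)₁ = (-1.408, -2.438).

(-1.408, -2.438)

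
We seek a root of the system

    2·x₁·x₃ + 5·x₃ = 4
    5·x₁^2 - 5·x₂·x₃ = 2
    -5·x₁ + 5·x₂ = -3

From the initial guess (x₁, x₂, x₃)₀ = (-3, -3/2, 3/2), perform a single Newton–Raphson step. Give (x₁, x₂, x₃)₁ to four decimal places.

At (-3, -3/2, 3/2): F = (-5.5000, 54.2500, 10.5000).
Jacobian J = [[2·x₃, 0, 2·x₁ + 5], [10·x₁, -5·x₃, -5·x₂], [-5, 5, 0]].
At the point, J = [[3.0000, 0.0000, -1.0000], [-30.0000, -7.5000, 7.5000], [-5.0000, 5.0000, 0.0000]] (det J = 75.0000).
Solving J·Δ = −F gives Δ = (1.9167, -0.1833, 0.2500).
Then the next iterate is (x₁, x₂, x₃)₁ = (-1.0833, -1.6833, 1.7500).

(-1.0833, -1.6833, 1.7500)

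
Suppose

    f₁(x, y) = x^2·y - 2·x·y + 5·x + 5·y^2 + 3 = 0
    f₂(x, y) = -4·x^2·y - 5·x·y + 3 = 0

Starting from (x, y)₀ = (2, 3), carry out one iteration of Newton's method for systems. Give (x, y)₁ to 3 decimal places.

At (2, 3): F = (58.000, -75.000).
Jacobian J = [[2·x·y - 2·y + 5, x^2 - 2·x + 10·y], [-8·x·y - 5·y, -4·x^2 - 5·x]].
At the point, J = [[11.000, 30.000], [-63.000, -26.000]] (det J = 1604.000).
Solving J·Δ = −F gives Δ = (-0.463, -1.764).
Then the next iterate is (x, y)₁ = (1.537, 1.236).

(1.537, 1.236)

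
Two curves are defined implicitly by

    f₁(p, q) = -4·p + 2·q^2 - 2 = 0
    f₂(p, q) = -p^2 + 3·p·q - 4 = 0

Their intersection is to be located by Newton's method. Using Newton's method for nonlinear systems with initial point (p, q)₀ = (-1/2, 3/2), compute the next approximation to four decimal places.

(0.6944, 1.5463)

At (-1/2, 3/2): F = (4.5000, -6.5000).
Jacobian J = [[-4, 4·q], [-2·p + 3·q, 3·p]].
At the point, J = [[-4.0000, 6.0000], [5.5000, -1.5000]] (det J = -27.0000).
Solving J·Δ = −F gives Δ = (1.1944, 0.0463).
Then the next iterate is (p, q)₁ = (0.6944, 1.5463).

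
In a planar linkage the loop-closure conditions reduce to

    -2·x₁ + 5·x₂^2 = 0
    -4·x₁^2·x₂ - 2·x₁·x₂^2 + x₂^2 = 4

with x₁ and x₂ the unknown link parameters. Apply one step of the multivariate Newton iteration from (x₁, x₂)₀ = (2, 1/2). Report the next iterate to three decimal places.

(0.559, 0.474)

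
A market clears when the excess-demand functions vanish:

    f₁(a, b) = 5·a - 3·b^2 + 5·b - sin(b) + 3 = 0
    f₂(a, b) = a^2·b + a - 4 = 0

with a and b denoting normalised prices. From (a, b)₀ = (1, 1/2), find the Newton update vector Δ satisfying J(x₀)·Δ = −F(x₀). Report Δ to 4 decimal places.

At (1, 1/2): F = (9.270574, -2.5000).
Jacobian J = [[5, -6·b - cos(b) + 5], [2·a·b + 1, a^2]].
At the point, J = [[5.0000, 1.122417], [2.0000, 1.0000]] (det J = 2.755165).
Solving J·Δ = −F gives Δ = (-4.3833, 11.2665).

(-4.3833, 11.2665)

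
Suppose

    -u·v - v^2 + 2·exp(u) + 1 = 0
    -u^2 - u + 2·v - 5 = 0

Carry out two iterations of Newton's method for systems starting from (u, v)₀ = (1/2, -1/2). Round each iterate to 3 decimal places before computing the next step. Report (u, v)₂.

(6.161, -0.320)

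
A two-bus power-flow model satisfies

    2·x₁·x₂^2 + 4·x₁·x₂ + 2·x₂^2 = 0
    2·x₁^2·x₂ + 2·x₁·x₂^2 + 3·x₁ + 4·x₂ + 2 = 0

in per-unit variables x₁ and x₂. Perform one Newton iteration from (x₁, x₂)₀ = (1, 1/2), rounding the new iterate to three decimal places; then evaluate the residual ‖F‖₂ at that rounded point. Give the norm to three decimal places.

3.268

At (1, 1/2): F = (3.000, 8.500).
Jacobian J = [[2·x₂^2 + 4·x₂, 4·x₁·x₂ + 4·x₁ + 4·x₂], [4·x₁·x₂ + 2·x₂^2 + 3, 2·x₁^2 + 4·x₁·x₂ + 4]].
At the point, J = [[2.500, 8.000], [5.500, 8.000]] (det J = -24.000).
Solving J·Δ = −F gives Δ = (-1.833, 0.198).
Then the next iterate is (x₁, x₂)₁ = (-0.833, 0.698).
Re-evaluating at (-0.833, 0.698): F = (-2.16301, 2.44999), so ‖F‖₂ = 3.268.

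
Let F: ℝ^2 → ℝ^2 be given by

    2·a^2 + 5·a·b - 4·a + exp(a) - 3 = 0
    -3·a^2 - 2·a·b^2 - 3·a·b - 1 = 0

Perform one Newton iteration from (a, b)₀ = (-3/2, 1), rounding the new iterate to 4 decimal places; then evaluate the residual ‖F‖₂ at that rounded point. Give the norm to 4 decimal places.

0.0041

At (-3/2, 1): F = (0.223130, -0.2500).
Jacobian J = [[4·a + 5·b + exp(a) - 4, 5·a], [-6·a - 2·b^2 - 3·b, -4·a·b - 3·a]].
At the point, J = [[-4.776870, -7.5000], [4.0000, 10.5000]] (det J = -20.157133).
Solving J·Δ = −F gives Δ = (0.0232, 0.0150).
Then the next iterate is (a, b)₁ = (-1.4768, 1.0150).
Re-evaluating at (-1.4768, 1.0150): F = (0.002684, -0.003086), so ‖F‖₂ = 0.0041.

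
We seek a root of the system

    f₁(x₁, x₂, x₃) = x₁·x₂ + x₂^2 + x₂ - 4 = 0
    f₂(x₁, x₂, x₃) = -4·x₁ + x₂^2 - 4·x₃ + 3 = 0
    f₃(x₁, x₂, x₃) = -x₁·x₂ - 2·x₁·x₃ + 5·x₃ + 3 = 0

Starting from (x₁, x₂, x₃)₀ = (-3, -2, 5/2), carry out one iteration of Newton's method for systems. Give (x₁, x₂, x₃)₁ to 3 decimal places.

(0.875, -2.625, 1.500)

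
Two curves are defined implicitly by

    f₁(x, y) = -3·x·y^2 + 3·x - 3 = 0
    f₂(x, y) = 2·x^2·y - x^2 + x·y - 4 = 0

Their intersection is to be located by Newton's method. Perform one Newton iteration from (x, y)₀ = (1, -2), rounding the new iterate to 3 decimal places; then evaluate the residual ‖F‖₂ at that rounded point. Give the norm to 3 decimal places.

At (1, -2): F = (-12.000, -11.000).
Jacobian J = [[-3·y^2 + 3, -6·x·y], [4·x·y - 2·x + y, 2·x^2 + x]].
At the point, J = [[-9.000, 12.000], [-12.000, 3.000]] (det J = 117.000).
Solving J·Δ = −F gives Δ = (-0.821, 0.385).
Then the next iterate is (x, y)₁ = (0.179, -1.615).
Re-evaluating at (0.179, -1.615): F = (-3.86362, -4.42462), so ‖F‖₂ = 5.874.

5.874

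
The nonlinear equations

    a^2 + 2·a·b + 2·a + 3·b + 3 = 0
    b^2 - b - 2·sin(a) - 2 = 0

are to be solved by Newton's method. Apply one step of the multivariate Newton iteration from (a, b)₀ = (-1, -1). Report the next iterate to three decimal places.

At (-1, -1): F = (1.000, 1.68294).
Jacobian J = [[2·a + 2·b + 2, 2·a + 3], [-2·cos(a), 2·b - 1]].
At the point, J = [[-2.000, 1.000], [-1.08060, -3.000]] (det J = 7.08060).
Solving J·Δ = −F gives Δ = (0.661, 0.323).
Then the next iterate is (a, b)₁ = (-0.339, -0.677).

(-0.339, -0.677)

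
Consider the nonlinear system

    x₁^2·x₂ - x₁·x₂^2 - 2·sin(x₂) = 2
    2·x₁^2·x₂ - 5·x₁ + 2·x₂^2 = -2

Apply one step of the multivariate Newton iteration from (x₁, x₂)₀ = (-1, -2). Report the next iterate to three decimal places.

At (-1, -2): F = (1.81859, 11.000).
Jacobian J = [[2·x₁·x₂ - x₂^2, x₁^2 - 2·x₁·x₂ - 2·cos(x₂)], [4·x₁·x₂ - 5, 2·x₁^2 + 4·x₂]].
At the point, J = [[0.000, -2.16771], [3.000, -6.000]] (det J = 6.50312).
Solving J·Δ = −F gives Δ = (-1.989, 0.839).
Then the next iterate is (x₁, x₂)₁ = (-2.989, -1.161).

(-2.989, -1.161)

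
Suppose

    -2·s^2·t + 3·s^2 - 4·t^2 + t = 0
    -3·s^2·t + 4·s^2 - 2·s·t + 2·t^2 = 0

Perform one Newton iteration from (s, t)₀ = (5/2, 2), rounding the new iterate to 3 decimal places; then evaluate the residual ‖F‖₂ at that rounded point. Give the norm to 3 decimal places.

At (5/2, 2): F = (-20.250, -14.500).
Jacobian J = [[-4·s·t + 6·s, -2·s^2 - 8·t + 1], [-6·s·t + 8·s - 2·t, -3·s^2 - 2·s + 4·t]].
At the point, J = [[-5.000, -27.500], [-14.000, -15.750]] (det J = -306.250).
Solving J·Δ = −F gives Δ = (-0.261, -0.689).
Then the next iterate is (s, t)₁ = (2.239, 1.311).
Re-evaluating at (2.239, 1.311): F = (-3.66892, -2.09734), so ‖F‖₂ = 4.226.

4.226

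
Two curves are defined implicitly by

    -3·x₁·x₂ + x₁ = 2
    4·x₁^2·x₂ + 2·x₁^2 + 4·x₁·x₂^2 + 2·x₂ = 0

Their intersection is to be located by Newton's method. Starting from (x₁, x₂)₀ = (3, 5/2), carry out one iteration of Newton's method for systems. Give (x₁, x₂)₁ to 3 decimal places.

(4.758, -1.159)

At (3, 5/2): F = (-21.500, 188.000).
Jacobian J = [[-3·x₂ + 1, -3·x₁], [8·x₁·x₂ + 4·x₁ + 4·x₂^2, 4·x₁^2 + 8·x₁·x₂ + 2]].
At the point, J = [[-6.500, -9.000], [97.000, 98.000]] (det J = 236.000).
Solving J·Δ = −F gives Δ = (1.758, -3.659).
Then the next iterate is (x₁, x₂)₁ = (4.758, -1.159).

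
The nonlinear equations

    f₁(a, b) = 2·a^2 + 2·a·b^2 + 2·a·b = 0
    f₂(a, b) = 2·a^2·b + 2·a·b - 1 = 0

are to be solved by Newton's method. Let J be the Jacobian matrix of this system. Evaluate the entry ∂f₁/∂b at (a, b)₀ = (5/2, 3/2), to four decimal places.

20.0000

∂f₁/∂b = 4·a·b + 2·a.
At (5/2, 3/2) this is 20.0000.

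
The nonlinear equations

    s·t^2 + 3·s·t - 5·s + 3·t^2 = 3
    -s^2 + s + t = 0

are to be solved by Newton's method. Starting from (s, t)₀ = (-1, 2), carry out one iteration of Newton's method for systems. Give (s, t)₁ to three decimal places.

(-0.600, 0.800)

At (-1, 2): F = (4.000, 0.000).
Jacobian J = [[t^2 + 3·t - 5, 2·s·t + 3·s + 6·t], [-2·s + 1, 1]].
At the point, J = [[5.000, 5.000], [3.000, 1.000]] (det J = -10.000).
Solving J·Δ = −F gives Δ = (0.400, -1.200).
Then the next iterate is (s, t)₁ = (-0.600, 0.800).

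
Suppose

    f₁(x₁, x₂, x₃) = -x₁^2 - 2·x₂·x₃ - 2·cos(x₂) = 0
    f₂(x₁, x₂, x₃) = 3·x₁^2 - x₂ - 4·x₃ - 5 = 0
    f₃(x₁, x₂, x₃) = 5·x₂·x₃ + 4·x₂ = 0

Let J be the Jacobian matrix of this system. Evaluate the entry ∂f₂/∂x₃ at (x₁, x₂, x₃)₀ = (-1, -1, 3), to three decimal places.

-4.000

∂f₂/∂x₃ = -4.
At (-1, -1, 3) this is -4.000.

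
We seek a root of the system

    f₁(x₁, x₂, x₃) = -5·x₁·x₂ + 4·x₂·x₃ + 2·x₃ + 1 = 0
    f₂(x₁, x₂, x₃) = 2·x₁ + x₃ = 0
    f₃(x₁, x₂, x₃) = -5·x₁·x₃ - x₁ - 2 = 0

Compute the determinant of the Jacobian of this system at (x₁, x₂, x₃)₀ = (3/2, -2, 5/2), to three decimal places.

3.750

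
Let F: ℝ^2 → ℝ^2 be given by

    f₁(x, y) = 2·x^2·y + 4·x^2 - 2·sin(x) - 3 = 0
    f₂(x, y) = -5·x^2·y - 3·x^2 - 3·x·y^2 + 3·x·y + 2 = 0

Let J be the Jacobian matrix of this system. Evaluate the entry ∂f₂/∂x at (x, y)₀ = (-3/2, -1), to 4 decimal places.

-12.0000

∂f₂/∂x = -10·x·y - 6·x - 3·y^2 + 3·y.
At (-3/2, -1) this is -12.0000.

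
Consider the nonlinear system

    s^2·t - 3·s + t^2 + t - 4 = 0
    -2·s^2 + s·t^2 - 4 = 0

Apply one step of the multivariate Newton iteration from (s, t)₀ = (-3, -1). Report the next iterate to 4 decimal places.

At (-3, -1): F = (-4.0000, -25.0000).
Jacobian J = [[2·s·t - 3, s^2 + 2·t + 1], [-4·s + t^2, 2·s·t]].
At the point, J = [[3.0000, 8.0000], [13.0000, 6.0000]] (det J = -86.0000).
Solving J·Δ = −F gives Δ = (2.0465, -0.2674).
Then the next iterate is (s, t)₁ = (-0.9535, -1.2674).

(-0.9535, -1.2674)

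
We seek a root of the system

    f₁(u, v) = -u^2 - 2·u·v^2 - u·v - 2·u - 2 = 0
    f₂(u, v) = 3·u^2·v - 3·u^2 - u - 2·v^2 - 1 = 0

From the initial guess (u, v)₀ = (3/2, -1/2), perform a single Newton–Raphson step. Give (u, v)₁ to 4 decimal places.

At (3/2, -1/2): F = (-7.2500, -13.1250).
Jacobian J = [[-2·u - 2·v^2 - v - 2, -4·u·v - u], [6·u·v - 6·u - 1, 3·u^2 - 4·v]].
At the point, J = [[-5.0000, 1.5000], [-14.5000, 8.7500]] (det J = -22.0000).
Solving J·Δ = −F gives Δ = (-1.9886, -1.7955).
Then the next iterate is (u, v)₁ = (-0.4886, -2.2955).

(-0.4886, -2.2955)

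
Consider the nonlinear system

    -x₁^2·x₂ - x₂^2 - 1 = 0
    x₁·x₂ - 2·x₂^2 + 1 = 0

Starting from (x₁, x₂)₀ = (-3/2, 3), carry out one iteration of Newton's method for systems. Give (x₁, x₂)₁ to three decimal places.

(-0.996, 1.519)

At (-3/2, 3): F = (-16.750, -21.500).
Jacobian J = [[-2·x₁·x₂, -x₁^2 - 2·x₂], [x₂, x₁ - 4·x₂]].
At the point, J = [[9.000, -8.250], [3.000, -13.500]] (det J = -96.750).
Solving J·Δ = −F gives Δ = (0.504, -1.481).
Then the next iterate is (x₁, x₂)₁ = (-0.996, 1.519).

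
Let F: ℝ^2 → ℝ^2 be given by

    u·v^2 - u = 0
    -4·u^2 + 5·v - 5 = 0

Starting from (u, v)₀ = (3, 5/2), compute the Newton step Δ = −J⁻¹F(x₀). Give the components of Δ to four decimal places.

At (3, 5/2): F = (15.7500, -28.5000).
Jacobian J = [[v^2 - 1, 2·u·v], [-8·u, 5]].
At the point, J = [[5.2500, 15.0000], [-24.0000, 5.0000]] (det J = 386.2500).
Solving J·Δ = −F gives Δ = (-1.3107, -0.5913).

(-1.3107, -0.5913)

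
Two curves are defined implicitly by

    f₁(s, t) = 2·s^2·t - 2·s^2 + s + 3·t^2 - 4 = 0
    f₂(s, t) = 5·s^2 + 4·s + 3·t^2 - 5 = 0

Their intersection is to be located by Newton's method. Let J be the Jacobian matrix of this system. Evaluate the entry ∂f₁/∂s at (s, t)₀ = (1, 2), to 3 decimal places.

5.000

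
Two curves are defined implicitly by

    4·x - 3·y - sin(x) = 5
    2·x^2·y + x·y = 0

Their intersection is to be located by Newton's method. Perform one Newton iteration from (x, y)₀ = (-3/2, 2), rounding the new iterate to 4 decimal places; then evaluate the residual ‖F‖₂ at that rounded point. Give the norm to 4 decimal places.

91.5527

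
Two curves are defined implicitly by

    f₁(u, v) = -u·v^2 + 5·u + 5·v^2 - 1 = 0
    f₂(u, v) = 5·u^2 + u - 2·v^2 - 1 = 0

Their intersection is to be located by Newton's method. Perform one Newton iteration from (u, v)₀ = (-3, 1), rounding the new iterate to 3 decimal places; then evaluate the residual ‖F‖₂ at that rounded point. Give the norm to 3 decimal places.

8.682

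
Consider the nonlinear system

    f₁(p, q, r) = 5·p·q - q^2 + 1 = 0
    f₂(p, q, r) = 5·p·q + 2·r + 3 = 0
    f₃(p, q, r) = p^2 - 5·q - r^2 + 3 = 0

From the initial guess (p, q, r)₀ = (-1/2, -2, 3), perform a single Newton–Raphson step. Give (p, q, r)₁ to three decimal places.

At (-1/2, -2, 3): F = (2.000, 14.000, 4.250).
Jacobian J = [[5·q, 5·p - 2·q, 0], [5·q, 5·p, 2], [2·p, -5, -2·r]].
At the point, J = [[-10.000, 1.500, 0.000], [-10.000, -2.500, 2.000], [-1.000, -5.000, -6.000]] (det J = -343.000).
Solving J·Δ = −F gives Δ = (0.550, 2.335, -1.329).
Then the next iterate is (p, q, r)₁ = (0.050, 0.335, 1.671).

(0.050, 0.335, 1.671)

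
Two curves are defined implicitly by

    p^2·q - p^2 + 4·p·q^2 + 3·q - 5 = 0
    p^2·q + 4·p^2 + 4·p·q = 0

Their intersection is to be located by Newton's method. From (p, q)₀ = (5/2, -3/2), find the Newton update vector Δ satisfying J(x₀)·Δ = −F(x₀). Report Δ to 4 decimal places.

At (5/2, -3/2): F = (-2.6250, 0.6250).
Jacobian J = [[2·p·q - 2·p + 4·q^2, p^2 + 8·p·q + 3], [2·p·q + 8·p + 4·q, p^2 + 4·p]].
At the point, J = [[-3.5000, -20.7500], [6.5000, 16.2500]] (det J = 78.0000).
Solving J·Δ = −F gives Δ = (0.3806, -0.1907).

(0.3806, -0.1907)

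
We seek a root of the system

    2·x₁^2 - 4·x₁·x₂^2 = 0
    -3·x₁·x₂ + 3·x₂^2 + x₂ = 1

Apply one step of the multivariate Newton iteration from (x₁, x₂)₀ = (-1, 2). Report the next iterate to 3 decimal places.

At (-1, 2): F = (18.000, 19.000).
Jacobian J = [[4·x₁ - 4·x₂^2, -8·x₁·x₂], [-3·x₂, -3·x₁ + 6·x₂ + 1]].
At the point, J = [[-20.000, 16.000], [-6.000, 16.000]] (det J = -224.000).
Solving J·Δ = −F gives Δ = (-0.071, -1.214).
Then the next iterate is (x₁, x₂)₁ = (-1.071, 0.786).

(-1.071, 0.786)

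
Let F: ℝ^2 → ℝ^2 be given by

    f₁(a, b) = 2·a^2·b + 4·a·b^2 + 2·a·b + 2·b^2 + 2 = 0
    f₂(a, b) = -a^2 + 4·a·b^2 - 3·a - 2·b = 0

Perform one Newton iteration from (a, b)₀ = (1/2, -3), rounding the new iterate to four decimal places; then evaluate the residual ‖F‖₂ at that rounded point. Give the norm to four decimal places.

11.2511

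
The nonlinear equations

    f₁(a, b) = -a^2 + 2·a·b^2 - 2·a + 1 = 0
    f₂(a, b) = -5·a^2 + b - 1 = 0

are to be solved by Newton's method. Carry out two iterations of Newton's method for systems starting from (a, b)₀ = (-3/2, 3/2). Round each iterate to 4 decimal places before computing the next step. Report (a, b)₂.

At (-3/2, 3/2): F = (-5.0000, -10.7500).
Jacobian J = [[-2·a + 2·b^2 - 2, 4·a·b], [-10·a, 1]].
At the point, J = [[5.5000, -9.0000], [15.0000, 1.0000]] (det J = 140.5000).
Solving J·Δ = −F gives Δ = (0.7242, -0.1130).
Then the next iterate is (a, b)₁ = (-0.7758, 1.3870).
Round to (-0.7758, 1.3870) and repeat: F = (-1.035186, -2.622328), J = [[3.399138, -4.304138], [7.7580, 1.0000]].
Δ = (0.3349, 0.0240), so (a, b)₂ = (-0.4409, 1.4110).

(-0.4409, 1.4110)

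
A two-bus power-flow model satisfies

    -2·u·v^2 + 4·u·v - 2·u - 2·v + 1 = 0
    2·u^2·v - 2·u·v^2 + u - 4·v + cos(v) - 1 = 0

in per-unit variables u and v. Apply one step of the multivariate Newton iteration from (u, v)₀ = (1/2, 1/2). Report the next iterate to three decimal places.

At (1/2, 1/2): F = (-0.250, -1.62242).
Jacobian J = [[-2·v^2 + 4·v - 2, -4·u·v + 4·u - 2], [4·u·v - 2·v^2 + 1, 2·u^2 - 4·u·v - sin(v) - 4]].
At the point, J = [[-0.500, -1.000], [1.500, -4.97943]] (det J = 3.98971).
Solving J·Δ = −F gives Δ = (0.095, -0.297).
Then the next iterate is (u, v)₁ = (0.595, 0.203).

(0.595, 0.203)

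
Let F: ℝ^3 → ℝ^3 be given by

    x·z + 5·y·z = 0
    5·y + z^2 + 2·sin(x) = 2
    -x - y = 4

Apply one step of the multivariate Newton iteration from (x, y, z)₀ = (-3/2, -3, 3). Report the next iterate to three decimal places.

At (-3/2, -3, 3): F = (-49.500, -9.99499, 0.500).
Jacobian J = [[z, 5·z, x + 5·y], [2·cos(x), 5, 2·z], [-1, -1, 0]].
At the point, J = [[3.000, 15.000, -16.500], [0.14147, 5.000, 6.000], [-1.000, -1.000, 0.000]] (det J = -152.16567).
Solving J·Δ = −F gives Δ = (-2.469, 2.969, -0.750).
Then the next iterate is (x, y, z)₁ = (-3.969, -0.031, 2.250).

(-3.969, -0.031, 2.250)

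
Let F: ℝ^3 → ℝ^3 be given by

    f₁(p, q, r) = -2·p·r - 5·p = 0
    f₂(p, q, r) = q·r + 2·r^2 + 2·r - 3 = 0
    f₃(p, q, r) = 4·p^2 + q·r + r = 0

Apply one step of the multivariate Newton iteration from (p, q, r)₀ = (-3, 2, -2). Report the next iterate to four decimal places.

(-1.7080, 1.0693, -2.2847)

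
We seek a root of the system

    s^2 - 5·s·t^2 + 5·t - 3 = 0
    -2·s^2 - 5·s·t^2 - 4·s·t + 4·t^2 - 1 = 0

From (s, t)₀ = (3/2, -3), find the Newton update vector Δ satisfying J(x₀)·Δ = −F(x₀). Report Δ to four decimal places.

(0.2263, 1.8551)

At (3/2, -3): F = (-83.2500, -19.0000).
Jacobian J = [[2·s - 5·t^2, -10·s·t + 5], [-4·s - 5·t^2 - 4·t, -10·s·t - 4·s + 8·t]].
At the point, J = [[-42.0000, 50.0000], [-39.0000, 15.0000]] (det J = 1320.0000).
Solving J·Δ = −F gives Δ = (0.2263, 1.8551).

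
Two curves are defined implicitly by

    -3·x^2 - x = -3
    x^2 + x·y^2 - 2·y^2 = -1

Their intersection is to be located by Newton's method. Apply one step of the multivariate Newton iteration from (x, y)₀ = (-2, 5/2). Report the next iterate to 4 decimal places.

At (-2, 5/2): F = (-7.0000, -20.0000).
Jacobian J = [[-6·x - 1, 0], [2·x + y^2, 2·x·y - 4·y]].
At the point, J = [[11.0000, 0.0000], [2.2500, -20.0000]] (det J = -220.0000).
Solving J·Δ = −F gives Δ = (0.6364, -0.9284).
Then the next iterate is (x, y)₁ = (-1.3636, 1.5716).

(-1.3636, 1.5716)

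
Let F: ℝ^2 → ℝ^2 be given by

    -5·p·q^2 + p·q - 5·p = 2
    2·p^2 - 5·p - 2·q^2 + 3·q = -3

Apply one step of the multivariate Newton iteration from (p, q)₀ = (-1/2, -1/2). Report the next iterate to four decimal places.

At (-1/2, -1/2): F = (1.3750, 4.0000).
Jacobian J = [[-5·q^2 + q - 5, -10·p·q + p], [4·p - 5, -4·q + 3]].
At the point, J = [[-6.7500, -3.0000], [-7.0000, 5.0000]] (det J = -54.7500).
Solving J·Δ = −F gives Δ = (0.3447, -0.3174).
Then the next iterate is (p, q)₁ = (-0.1553, -0.8174).

(-0.1553, -0.8174)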